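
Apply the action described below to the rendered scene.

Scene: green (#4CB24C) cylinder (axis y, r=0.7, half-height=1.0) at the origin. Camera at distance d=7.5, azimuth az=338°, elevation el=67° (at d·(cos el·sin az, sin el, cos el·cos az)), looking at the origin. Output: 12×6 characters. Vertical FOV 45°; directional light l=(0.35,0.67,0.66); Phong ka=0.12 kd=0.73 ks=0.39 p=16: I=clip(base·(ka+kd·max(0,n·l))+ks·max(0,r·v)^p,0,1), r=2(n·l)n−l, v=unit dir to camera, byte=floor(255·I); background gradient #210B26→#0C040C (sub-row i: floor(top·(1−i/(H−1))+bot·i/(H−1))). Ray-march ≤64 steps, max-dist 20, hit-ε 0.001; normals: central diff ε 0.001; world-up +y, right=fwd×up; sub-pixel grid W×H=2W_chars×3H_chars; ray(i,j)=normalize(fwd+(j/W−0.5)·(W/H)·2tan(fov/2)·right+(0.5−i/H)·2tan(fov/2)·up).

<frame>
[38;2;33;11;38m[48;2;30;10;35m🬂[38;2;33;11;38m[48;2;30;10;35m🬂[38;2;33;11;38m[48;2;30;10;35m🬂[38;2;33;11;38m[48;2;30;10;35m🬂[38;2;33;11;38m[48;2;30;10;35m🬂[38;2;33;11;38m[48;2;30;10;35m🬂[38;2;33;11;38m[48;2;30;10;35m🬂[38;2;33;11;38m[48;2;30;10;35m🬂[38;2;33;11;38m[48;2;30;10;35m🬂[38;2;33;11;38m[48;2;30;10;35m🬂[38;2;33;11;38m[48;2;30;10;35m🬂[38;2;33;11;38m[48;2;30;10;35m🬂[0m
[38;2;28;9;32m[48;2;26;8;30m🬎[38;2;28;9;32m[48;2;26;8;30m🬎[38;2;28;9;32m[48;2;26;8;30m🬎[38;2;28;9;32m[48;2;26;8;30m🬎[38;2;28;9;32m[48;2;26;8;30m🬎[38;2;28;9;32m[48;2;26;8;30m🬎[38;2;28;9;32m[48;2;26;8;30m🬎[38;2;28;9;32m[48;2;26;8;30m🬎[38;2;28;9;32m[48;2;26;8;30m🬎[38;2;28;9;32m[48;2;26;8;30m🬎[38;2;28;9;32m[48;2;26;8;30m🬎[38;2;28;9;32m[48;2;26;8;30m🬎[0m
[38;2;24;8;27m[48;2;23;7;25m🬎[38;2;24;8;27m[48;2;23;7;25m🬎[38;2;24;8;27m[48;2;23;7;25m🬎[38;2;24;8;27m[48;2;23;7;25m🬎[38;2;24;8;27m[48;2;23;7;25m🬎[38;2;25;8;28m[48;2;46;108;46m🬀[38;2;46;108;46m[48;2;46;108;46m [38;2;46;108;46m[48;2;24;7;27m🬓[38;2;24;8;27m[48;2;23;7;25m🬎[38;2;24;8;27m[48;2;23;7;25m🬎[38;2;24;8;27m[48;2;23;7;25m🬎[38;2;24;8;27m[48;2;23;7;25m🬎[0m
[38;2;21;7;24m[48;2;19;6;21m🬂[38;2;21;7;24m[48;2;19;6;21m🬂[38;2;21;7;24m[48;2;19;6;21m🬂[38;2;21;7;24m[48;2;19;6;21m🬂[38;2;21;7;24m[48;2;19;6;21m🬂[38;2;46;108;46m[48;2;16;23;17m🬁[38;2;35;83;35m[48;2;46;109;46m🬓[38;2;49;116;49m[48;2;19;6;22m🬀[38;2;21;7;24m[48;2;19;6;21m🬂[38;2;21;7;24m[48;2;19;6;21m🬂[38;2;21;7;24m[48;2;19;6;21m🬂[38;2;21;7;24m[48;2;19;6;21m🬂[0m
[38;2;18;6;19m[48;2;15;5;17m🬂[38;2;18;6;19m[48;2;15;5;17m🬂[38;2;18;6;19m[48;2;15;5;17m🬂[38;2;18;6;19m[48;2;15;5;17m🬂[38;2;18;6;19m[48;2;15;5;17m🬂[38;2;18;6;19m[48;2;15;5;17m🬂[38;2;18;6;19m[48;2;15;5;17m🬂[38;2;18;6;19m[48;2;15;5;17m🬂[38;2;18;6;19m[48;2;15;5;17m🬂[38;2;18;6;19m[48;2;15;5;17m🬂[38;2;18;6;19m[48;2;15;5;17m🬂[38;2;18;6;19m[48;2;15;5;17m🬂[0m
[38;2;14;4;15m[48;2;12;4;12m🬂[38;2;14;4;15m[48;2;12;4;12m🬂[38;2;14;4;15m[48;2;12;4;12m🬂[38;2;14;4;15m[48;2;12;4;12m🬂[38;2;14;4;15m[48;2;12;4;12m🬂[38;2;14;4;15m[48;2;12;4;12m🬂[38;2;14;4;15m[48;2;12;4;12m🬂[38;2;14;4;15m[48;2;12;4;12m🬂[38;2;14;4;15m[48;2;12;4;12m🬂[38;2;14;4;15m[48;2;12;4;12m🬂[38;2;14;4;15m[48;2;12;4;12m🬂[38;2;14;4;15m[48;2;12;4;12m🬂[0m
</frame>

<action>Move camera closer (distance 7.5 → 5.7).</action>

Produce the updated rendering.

<frame>
[38;2;33;11;38m[48;2;30;10;35m🬂[38;2;33;11;38m[48;2;30;10;35m🬂[38;2;33;11;38m[48;2;30;10;35m🬂[38;2;33;11;38m[48;2;30;10;35m🬂[38;2;33;11;38m[48;2;30;10;35m🬂[38;2;33;11;38m[48;2;30;10;35m🬂[38;2;33;11;38m[48;2;30;10;35m🬂[38;2;33;11;38m[48;2;30;10;35m🬂[38;2;33;11;38m[48;2;30;10;35m🬂[38;2;33;11;38m[48;2;30;10;35m🬂[38;2;33;11;38m[48;2;30;10;35m🬂[38;2;33;11;38m[48;2;30;10;35m🬂[0m
[38;2;28;9;32m[48;2;26;8;30m🬎[38;2;28;9;32m[48;2;26;8;30m🬎[38;2;28;9;32m[48;2;26;8;30m🬎[38;2;28;9;32m[48;2;26;8;30m🬎[38;2;28;9;32m[48;2;26;8;30m🬎[38;2;28;8;31m[48;2;46;108;46m🬝[38;2;28;9;32m[48;2;46;108;46m🬎[38;2;28;9;32m[48;2;26;8;30m🬎[38;2;28;9;32m[48;2;26;8;30m🬎[38;2;28;9;32m[48;2;26;8;30m🬎[38;2;28;9;32m[48;2;26;8;30m🬎[38;2;28;9;32m[48;2;26;8;30m🬎[0m
[38;2;24;8;27m[48;2;23;7;25m🬎[38;2;24;8;27m[48;2;23;7;25m🬎[38;2;24;8;27m[48;2;23;7;25m🬎[38;2;24;8;27m[48;2;23;7;25m🬎[38;2;46;108;46m[48;2;24;7;27m🬦[38;2;46;108;46m[48;2;46;108;46m [38;2;46;108;46m[48;2;46;108;46m [38;2;46;108;46m[48;2;25;8;28m🬺[38;2;24;8;27m[48;2;23;7;25m🬎[38;2;24;8;27m[48;2;23;7;25m🬎[38;2;24;8;27m[48;2;23;7;25m🬎[38;2;24;8;27m[48;2;23;7;25m🬎[0m
[38;2;21;7;24m[48;2;19;6;21m🬂[38;2;21;7;24m[48;2;19;6;21m🬂[38;2;21;7;24m[48;2;19;6;21m🬂[38;2;21;7;24m[48;2;19;6;21m🬂[38;2;21;7;24m[48;2;19;6;21m🬂[38;2;46;108;46m[48;2;13;32;13m🬊[38;2;45;107;45m[48;2;35;83;35m🬬[38;2;48;114;48m[48;2;20;6;22m▌[38;2;21;7;24m[48;2;19;6;21m🬂[38;2;21;7;24m[48;2;19;6;21m🬂[38;2;21;7;24m[48;2;19;6;21m🬂[38;2;21;7;24m[48;2;19;6;21m🬂[0m
[38;2;18;6;19m[48;2;15;5;17m🬂[38;2;18;6;19m[48;2;15;5;17m🬂[38;2;18;6;19m[48;2;15;5;17m🬂[38;2;18;6;19m[48;2;15;5;17m🬂[38;2;18;6;19m[48;2;15;5;17m🬂[38;2;21;49;21m[48;2;16;5;17m🬁[38;2;40;95;40m[48;2;15;5;17m🬂[38;2;18;6;19m[48;2;15;5;17m🬂[38;2;18;6;19m[48;2;15;5;17m🬂[38;2;18;6;19m[48;2;15;5;17m🬂[38;2;18;6;19m[48;2;15;5;17m🬂[38;2;18;6;19m[48;2;15;5;17m🬂[0m
[38;2;14;4;15m[48;2;12;4;12m🬂[38;2;14;4;15m[48;2;12;4;12m🬂[38;2;14;4;15m[48;2;12;4;12m🬂[38;2;14;4;15m[48;2;12;4;12m🬂[38;2;14;4;15m[48;2;12;4;12m🬂[38;2;14;4;15m[48;2;12;4;12m🬂[38;2;14;4;15m[48;2;12;4;12m🬂[38;2;14;4;15m[48;2;12;4;12m🬂[38;2;14;4;15m[48;2;12;4;12m🬂[38;2;14;4;15m[48;2;12;4;12m🬂[38;2;14;4;15m[48;2;12;4;12m🬂[38;2;14;4;15m[48;2;12;4;12m🬂[0m
</frame>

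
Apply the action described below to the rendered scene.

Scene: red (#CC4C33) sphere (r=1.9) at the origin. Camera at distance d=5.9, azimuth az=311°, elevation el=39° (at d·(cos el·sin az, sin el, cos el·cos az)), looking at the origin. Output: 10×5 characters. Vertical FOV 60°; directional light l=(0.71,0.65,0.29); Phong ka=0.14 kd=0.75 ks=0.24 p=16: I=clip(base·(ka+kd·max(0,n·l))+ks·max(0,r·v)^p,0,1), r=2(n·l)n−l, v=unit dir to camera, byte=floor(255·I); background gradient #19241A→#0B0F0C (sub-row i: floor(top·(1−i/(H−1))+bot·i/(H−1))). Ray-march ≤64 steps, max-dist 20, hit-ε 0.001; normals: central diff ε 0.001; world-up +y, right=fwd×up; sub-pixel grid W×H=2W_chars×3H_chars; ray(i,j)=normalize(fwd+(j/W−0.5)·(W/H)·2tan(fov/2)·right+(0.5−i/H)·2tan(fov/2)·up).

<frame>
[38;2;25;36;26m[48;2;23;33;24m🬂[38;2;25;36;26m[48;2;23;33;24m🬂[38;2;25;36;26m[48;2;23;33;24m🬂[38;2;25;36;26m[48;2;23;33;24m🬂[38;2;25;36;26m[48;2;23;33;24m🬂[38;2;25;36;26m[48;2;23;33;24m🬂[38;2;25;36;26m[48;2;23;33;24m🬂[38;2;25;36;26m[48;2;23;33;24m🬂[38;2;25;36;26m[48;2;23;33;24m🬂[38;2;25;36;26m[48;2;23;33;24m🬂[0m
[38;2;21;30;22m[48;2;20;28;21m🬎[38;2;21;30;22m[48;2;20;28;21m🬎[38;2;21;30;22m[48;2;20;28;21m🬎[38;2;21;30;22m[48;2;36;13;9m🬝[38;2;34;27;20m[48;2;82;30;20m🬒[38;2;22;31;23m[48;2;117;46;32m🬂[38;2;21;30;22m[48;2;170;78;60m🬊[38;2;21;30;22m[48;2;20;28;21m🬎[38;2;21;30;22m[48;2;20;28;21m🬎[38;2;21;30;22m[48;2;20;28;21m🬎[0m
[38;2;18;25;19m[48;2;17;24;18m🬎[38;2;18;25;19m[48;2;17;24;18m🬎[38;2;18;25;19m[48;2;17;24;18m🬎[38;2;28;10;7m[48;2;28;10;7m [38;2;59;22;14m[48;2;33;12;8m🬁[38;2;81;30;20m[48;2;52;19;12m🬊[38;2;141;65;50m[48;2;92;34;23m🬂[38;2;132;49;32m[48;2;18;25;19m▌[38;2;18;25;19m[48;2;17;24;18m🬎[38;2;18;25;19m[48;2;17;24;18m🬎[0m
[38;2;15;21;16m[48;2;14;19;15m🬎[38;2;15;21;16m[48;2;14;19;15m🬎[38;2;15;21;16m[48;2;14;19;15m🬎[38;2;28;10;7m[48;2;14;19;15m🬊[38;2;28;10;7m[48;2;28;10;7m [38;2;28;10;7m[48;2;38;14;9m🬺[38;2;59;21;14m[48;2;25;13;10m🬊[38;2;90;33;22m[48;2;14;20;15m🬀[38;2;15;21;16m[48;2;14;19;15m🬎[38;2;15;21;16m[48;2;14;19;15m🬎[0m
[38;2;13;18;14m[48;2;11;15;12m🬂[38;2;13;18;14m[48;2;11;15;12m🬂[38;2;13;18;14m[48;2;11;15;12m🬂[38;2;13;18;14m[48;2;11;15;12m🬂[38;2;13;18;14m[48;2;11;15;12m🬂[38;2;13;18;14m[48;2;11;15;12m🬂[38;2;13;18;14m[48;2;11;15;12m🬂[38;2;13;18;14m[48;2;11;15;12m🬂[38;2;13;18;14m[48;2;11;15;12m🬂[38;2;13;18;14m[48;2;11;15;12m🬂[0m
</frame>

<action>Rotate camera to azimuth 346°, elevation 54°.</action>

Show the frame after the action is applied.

<frame>
[38;2;25;36;26m[48;2;23;33;24m🬂[38;2;25;36;26m[48;2;23;33;24m🬂[38;2;25;36;26m[48;2;23;33;24m🬂[38;2;25;36;26m[48;2;23;33;24m🬂[38;2;25;36;26m[48;2;23;33;24m🬂[38;2;25;36;26m[48;2;23;33;24m🬂[38;2;25;36;26m[48;2;23;33;24m🬂[38;2;25;36;26m[48;2;23;33;24m🬂[38;2;25;36;26m[48;2;23;33;24m🬂[38;2;25;36;26m[48;2;23;33;24m🬂[0m
[38;2;21;30;22m[48;2;20;28;21m🬎[38;2;21;30;22m[48;2;20;28;21m🬎[38;2;21;30;22m[48;2;20;28;21m🬎[38;2;21;30;22m[48;2;46;17;11m🬝[38;2;22;31;23m[48;2;91;33;22m🬂[38;2;22;31;23m[48;2;137;51;34m🬂[38;2;21;30;22m[48;2;166;62;42m🬊[38;2;21;30;22m[48;2;20;28;21m🬎[38;2;21;30;22m[48;2;20;28;21m🬎[38;2;21;30;22m[48;2;20;28;21m🬎[0m
[38;2;18;25;19m[48;2;17;24;18m🬎[38;2;18;25;19m[48;2;17;24;18m🬎[38;2;18;25;19m[48;2;17;24;18m🬎[38;2;28;10;7m[48;2;46;17;11m▌[38;2;100;37;24m[48;2;76;28;18m▐[38;2;150;61;43m[48;2;124;46;30m🬉[38;2;206;107;87m[48;2;170;67;47m🬄[38;2;177;65;43m[48;2;18;25;19m▌[38;2;18;25;19m[48;2;17;24;18m🬎[38;2;18;25;19m[48;2;17;24;18m🬎[0m
[38;2;15;21;16m[48;2;14;19;15m🬎[38;2;15;21;16m[48;2;14;19;15m🬎[38;2;15;21;16m[48;2;14;19;15m🬎[38;2;28;10;7m[48;2;14;19;15m🬊[38;2;70;26;17m[48;2;38;14;9m🬊[38;2;112;41;27m[48;2;83;31;20m🬊[38;2;129;48;32m[48;2;14;19;15m🬝[38;2;155;57;38m[48;2;14;20;15m🬀[38;2;15;21;16m[48;2;14;19;15m🬎[38;2;15;21;16m[48;2;14;19;15m🬎[0m
[38;2;13;18;14m[48;2;11;15;12m🬂[38;2;13;18;14m[48;2;11;15;12m🬂[38;2;13;18;14m[48;2;11;15;12m🬂[38;2;13;18;14m[48;2;11;15;12m🬂[38;2;13;18;14m[48;2;11;15;12m🬂[38;2;13;18;14m[48;2;11;15;12m🬂[38;2;13;18;14m[48;2;11;15;12m🬂[38;2;13;18;14m[48;2;11;15;12m🬂[38;2;13;18;14m[48;2;11;15;12m🬂[38;2;13;18;14m[48;2;11;15;12m🬂[0m
</frame>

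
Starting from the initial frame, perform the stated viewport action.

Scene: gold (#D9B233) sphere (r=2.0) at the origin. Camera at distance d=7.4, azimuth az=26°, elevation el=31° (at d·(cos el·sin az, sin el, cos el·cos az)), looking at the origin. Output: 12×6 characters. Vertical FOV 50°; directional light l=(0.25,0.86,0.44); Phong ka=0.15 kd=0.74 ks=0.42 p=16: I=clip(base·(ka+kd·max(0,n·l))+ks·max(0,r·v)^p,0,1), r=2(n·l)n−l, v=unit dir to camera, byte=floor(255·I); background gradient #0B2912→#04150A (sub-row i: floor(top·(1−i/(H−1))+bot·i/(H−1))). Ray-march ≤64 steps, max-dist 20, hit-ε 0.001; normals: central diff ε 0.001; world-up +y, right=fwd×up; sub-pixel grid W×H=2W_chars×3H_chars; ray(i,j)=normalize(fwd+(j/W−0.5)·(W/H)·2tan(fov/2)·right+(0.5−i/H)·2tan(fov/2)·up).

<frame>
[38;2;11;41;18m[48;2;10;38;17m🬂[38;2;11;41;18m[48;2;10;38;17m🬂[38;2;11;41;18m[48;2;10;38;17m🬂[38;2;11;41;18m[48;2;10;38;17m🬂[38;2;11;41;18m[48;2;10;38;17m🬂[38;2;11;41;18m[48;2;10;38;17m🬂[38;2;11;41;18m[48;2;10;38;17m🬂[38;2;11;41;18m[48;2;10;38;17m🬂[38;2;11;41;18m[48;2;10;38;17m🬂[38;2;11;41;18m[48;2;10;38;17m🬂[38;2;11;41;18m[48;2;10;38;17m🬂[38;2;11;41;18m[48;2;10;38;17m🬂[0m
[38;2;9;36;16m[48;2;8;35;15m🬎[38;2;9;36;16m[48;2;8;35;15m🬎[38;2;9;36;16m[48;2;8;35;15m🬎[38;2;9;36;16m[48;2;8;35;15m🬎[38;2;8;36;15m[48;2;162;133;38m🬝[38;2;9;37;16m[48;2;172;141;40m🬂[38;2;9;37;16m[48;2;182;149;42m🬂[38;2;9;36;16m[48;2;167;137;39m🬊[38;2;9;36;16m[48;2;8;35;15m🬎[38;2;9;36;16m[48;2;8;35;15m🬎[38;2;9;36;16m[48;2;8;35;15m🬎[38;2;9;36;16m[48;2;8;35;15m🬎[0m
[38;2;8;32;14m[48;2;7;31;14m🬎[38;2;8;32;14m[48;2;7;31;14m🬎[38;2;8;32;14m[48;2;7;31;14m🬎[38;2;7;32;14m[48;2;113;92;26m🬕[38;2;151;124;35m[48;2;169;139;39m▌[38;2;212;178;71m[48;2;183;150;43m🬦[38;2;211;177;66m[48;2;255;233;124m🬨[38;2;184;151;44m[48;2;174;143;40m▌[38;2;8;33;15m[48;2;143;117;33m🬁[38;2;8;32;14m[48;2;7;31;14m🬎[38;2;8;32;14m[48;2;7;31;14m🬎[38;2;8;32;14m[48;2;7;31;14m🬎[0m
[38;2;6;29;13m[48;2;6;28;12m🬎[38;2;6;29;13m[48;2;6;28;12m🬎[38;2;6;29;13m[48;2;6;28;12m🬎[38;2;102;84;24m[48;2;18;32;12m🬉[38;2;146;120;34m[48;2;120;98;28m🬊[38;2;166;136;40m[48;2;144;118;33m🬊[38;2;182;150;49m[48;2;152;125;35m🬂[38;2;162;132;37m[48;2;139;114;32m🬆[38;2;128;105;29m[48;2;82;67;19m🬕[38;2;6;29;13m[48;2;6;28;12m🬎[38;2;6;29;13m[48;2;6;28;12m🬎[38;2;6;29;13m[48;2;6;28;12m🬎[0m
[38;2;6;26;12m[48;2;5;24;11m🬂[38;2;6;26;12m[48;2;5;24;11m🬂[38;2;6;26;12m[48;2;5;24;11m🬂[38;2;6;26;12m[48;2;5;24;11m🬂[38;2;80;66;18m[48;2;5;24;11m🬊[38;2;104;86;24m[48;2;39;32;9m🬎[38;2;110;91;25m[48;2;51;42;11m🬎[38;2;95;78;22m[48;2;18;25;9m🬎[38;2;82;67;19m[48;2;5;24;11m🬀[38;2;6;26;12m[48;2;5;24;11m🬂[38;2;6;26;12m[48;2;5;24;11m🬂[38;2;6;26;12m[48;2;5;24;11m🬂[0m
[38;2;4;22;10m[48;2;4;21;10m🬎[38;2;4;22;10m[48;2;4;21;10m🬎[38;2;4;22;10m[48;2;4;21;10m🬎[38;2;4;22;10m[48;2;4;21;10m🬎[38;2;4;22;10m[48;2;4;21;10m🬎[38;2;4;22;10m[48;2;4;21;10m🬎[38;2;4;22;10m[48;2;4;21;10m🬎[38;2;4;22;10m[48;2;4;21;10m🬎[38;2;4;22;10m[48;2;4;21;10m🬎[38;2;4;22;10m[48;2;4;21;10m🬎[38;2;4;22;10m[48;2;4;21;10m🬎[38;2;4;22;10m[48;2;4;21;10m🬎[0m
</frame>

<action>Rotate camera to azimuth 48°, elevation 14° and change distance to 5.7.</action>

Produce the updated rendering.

<frame>
[38;2;11;41;18m[48;2;10;38;17m🬂[38;2;11;41;18m[48;2;10;38;17m🬂[38;2;11;41;18m[48;2;10;38;17m🬂[38;2;11;41;18m[48;2;10;38;17m🬂[38;2;11;41;18m[48;2;10;38;17m🬂[38;2;10;39;17m[48;2;189;155;44m🬝[38;2;10;40;17m[48;2;185;152;43m🬎[38;2;11;41;18m[48;2;10;38;17m🬂[38;2;11;41;18m[48;2;10;38;17m🬂[38;2;11;41;18m[48;2;10;38;17m🬂[38;2;11;41;18m[48;2;10;38;17m🬂[38;2;11;41;18m[48;2;10;38;17m🬂[0m
[38;2;9;36;16m[48;2;8;35;15m🬎[38;2;9;36;16m[48;2;8;35;15m🬎[38;2;9;36;16m[48;2;8;35;15m🬎[38;2;9;36;16m[48;2;167;137;38m🬆[38;2;178;146;41m[48;2;186;152;44m🬐[38;2;195;161;51m[48;2;245;213;108m🬝[38;2;189;156;49m[48;2;236;204;100m🬬[38;2;176;145;41m[48;2;168;138;39m▌[38;2;9;37;16m[48;2;151;124;35m🬁[38;2;116;95;27m[48;2;8;36;15m🬏[38;2;9;36;16m[48;2;8;35;15m🬎[38;2;9;36;16m[48;2;8;35;15m🬎[0m
[38;2;8;32;14m[48;2;7;31;14m🬎[38;2;8;32;14m[48;2;7;31;14m🬎[38;2;7;32;14m[48;2;124;102;29m🬝[38;2;161;132;37m[48;2;147;121;34m🬊[38;2;174;144;44m[48;2;156;128;36m🬊[38;2;239;215;114m[48;2;179;150;57m🬂[38;2;251;220;121m[48;2;173;145;53m🬀[38;2;159;131;38m[48;2;143;118;33m🬆[38;2;143;118;33m[48;2;129;105;30m🬆[38;2;107;88;25m[48;2;8;32;14m🬲[38;2;8;32;14m[48;2;7;31;14m🬎[38;2;8;32;14m[48;2;7;31;14m🬎[0m
[38;2;6;29;13m[48;2;6;28;12m🬎[38;2;6;29;13m[48;2;6;28;12m🬎[38;2;104;86;24m[48;2;6;28;12m🬉[38;2;131;107;30m[48;2;109;90;25m🬊[38;2;136;111;31m[48;2;116;96;27m🬎[38;2;137;112;31m[48;2;118;97;27m🬎[38;2;135;111;31m[48;2;118;96;27m🬆[38;2;127;104;29m[48;2;109;89;25m🬆[38;2;113;93;26m[48;2;92;76;21m🬆[38;2;80;65;18m[48;2;29;36;12m🬕[38;2;6;29;13m[48;2;6;28;12m🬎[38;2;6;29;13m[48;2;6;28;12m🬎[0m
[38;2;6;26;12m[48;2;5;24;11m🬂[38;2;6;26;12m[48;2;5;24;11m🬂[38;2;6;26;12m[48;2;5;24;11m🬂[38;2;81;66;18m[48;2;26;28;9m🬊[38;2;92;75;21m[48;2;59;48;13m🬎[38;2;95;78;22m[48;2;66;54;15m🬎[38;2;91;75;21m[48;2;63;51;14m🬎[38;2;85;70;20m[48;2;56;46;13m🬆[38;2;67;55;15m[48;2;35;29;8m🬆[38;2;38;31;8m[48;2;5;24;11m🬄[38;2;6;26;12m[48;2;5;24;11m🬂[38;2;6;26;12m[48;2;5;24;11m🬂[0m
[38;2;4;22;10m[48;2;4;21;10m🬎[38;2;4;22;10m[48;2;4;21;10m🬎[38;2;4;22;10m[48;2;4;21;10m🬎[38;2;4;22;10m[48;2;4;21;10m🬎[38;2;32;26;7m[48;2;4;21;10m🬂[38;2;37;30;8m[48;2;4;21;10m🬊[38;2;34;28;7m[48;2;4;21;10m🬎[38;2;32;26;7m[48;2;4;21;10m🬂[38;2;32;26;7m[48;2;4;21;10m🬀[38;2;4;22;10m[48;2;4;21;10m🬎[38;2;4;22;10m[48;2;4;21;10m🬎[38;2;4;22;10m[48;2;4;21;10m🬎[0m
</frame>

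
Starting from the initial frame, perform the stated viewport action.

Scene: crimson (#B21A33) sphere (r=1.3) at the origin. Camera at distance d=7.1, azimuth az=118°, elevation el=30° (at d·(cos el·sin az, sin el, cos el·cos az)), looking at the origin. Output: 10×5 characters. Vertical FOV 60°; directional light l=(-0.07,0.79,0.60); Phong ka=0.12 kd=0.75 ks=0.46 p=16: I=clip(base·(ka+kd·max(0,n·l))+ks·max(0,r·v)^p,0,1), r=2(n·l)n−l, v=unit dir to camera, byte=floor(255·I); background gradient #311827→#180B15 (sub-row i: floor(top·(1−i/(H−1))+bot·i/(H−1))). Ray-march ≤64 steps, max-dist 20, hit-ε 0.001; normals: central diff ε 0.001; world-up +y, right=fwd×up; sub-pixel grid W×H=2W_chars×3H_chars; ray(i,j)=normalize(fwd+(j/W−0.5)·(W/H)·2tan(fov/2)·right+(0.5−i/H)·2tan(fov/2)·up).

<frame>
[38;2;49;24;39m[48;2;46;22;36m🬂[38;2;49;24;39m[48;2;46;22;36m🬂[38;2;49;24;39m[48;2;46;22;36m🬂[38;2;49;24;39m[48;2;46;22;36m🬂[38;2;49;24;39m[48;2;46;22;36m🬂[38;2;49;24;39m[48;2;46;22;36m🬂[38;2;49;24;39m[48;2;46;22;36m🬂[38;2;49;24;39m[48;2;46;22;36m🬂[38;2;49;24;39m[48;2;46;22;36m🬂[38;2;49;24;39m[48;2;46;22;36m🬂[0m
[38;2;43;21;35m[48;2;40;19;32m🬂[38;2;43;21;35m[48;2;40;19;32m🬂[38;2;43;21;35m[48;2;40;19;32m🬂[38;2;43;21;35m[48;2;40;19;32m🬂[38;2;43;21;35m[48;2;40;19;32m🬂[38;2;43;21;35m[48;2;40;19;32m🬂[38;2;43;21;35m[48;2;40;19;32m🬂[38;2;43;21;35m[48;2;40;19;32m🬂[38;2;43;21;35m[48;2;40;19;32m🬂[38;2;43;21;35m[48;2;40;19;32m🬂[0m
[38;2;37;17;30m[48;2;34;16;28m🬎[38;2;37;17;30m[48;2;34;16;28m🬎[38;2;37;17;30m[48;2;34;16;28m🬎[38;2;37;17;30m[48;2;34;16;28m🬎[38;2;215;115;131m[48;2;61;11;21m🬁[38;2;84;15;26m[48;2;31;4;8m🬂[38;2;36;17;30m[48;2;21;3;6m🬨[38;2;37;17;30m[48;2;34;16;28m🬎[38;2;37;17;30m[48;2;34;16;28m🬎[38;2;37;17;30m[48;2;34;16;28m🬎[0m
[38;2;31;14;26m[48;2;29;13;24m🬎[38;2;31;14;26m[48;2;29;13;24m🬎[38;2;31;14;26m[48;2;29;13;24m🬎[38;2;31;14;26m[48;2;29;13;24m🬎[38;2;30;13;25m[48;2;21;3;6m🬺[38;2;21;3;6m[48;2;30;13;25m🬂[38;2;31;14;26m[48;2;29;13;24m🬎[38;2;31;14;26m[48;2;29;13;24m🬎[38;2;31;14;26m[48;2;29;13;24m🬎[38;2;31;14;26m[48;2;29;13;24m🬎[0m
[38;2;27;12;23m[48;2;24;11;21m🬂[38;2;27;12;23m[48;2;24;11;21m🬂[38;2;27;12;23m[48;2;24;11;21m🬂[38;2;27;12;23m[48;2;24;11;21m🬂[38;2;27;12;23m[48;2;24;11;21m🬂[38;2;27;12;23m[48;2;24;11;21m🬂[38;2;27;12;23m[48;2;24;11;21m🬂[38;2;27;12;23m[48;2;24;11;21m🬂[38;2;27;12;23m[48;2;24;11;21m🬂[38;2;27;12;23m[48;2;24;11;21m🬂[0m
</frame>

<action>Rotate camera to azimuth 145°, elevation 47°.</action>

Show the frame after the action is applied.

<frame>
[38;2;49;24;39m[48;2;46;22;36m🬂[38;2;49;24;39m[48;2;46;22;36m🬂[38;2;49;24;39m[48;2;46;22;36m🬂[38;2;49;24;39m[48;2;46;22;36m🬂[38;2;49;24;39m[48;2;46;22;36m🬂[38;2;49;24;39m[48;2;46;22;36m🬂[38;2;49;24;39m[48;2;46;22;36m🬂[38;2;49;24;39m[48;2;46;22;36m🬂[38;2;49;24;39m[48;2;46;22;36m🬂[38;2;49;24;39m[48;2;46;22;36m🬂[0m
[38;2;43;21;35m[48;2;40;19;32m🬂[38;2;43;21;35m[48;2;40;19;32m🬂[38;2;43;21;35m[48;2;40;19;32m🬂[38;2;43;21;35m[48;2;40;19;32m🬂[38;2;43;21;35m[48;2;40;19;32m🬂[38;2;43;21;35m[48;2;40;19;32m🬂[38;2;43;21;35m[48;2;40;19;32m🬂[38;2;43;21;35m[48;2;40;19;32m🬂[38;2;43;21;35m[48;2;40;19;32m🬂[38;2;43;21;35m[48;2;40;19;32m🬂[0m
[38;2;37;17;30m[48;2;34;16;28m🬎[38;2;37;17;30m[48;2;34;16;28m🬎[38;2;37;17;30m[48;2;34;16;28m🬎[38;2;37;17;30m[48;2;34;16;28m🬎[38;2;163;56;74m[48;2;59;10;20m🬁[38;2;160;65;81m[48;2;54;7;15m🬀[38;2;36;17;30m[48;2;27;4;7m🬨[38;2;37;17;30m[48;2;34;16;28m🬎[38;2;37;17;30m[48;2;34;16;28m🬎[38;2;37;17;30m[48;2;34;16;28m🬎[0m
[38;2;31;14;26m[48;2;29;13;24m🬎[38;2;31;14;26m[48;2;29;13;24m🬎[38;2;31;14;26m[48;2;29;13;24m🬎[38;2;31;14;26m[48;2;29;13;24m🬎[38;2;30;13;25m[48;2;21;3;6m🬺[38;2;21;3;6m[48;2;30;13;25m🬂[38;2;31;14;26m[48;2;29;13;24m🬎[38;2;31;14;26m[48;2;29;13;24m🬎[38;2;31;14;26m[48;2;29;13;24m🬎[38;2;31;14;26m[48;2;29;13;24m🬎[0m
[38;2;27;12;23m[48;2;24;11;21m🬂[38;2;27;12;23m[48;2;24;11;21m🬂[38;2;27;12;23m[48;2;24;11;21m🬂[38;2;27;12;23m[48;2;24;11;21m🬂[38;2;27;12;23m[48;2;24;11;21m🬂[38;2;27;12;23m[48;2;24;11;21m🬂[38;2;27;12;23m[48;2;24;11;21m🬂[38;2;27;12;23m[48;2;24;11;21m🬂[38;2;27;12;23m[48;2;24;11;21m🬂[38;2;27;12;23m[48;2;24;11;21m🬂[0m
</frame>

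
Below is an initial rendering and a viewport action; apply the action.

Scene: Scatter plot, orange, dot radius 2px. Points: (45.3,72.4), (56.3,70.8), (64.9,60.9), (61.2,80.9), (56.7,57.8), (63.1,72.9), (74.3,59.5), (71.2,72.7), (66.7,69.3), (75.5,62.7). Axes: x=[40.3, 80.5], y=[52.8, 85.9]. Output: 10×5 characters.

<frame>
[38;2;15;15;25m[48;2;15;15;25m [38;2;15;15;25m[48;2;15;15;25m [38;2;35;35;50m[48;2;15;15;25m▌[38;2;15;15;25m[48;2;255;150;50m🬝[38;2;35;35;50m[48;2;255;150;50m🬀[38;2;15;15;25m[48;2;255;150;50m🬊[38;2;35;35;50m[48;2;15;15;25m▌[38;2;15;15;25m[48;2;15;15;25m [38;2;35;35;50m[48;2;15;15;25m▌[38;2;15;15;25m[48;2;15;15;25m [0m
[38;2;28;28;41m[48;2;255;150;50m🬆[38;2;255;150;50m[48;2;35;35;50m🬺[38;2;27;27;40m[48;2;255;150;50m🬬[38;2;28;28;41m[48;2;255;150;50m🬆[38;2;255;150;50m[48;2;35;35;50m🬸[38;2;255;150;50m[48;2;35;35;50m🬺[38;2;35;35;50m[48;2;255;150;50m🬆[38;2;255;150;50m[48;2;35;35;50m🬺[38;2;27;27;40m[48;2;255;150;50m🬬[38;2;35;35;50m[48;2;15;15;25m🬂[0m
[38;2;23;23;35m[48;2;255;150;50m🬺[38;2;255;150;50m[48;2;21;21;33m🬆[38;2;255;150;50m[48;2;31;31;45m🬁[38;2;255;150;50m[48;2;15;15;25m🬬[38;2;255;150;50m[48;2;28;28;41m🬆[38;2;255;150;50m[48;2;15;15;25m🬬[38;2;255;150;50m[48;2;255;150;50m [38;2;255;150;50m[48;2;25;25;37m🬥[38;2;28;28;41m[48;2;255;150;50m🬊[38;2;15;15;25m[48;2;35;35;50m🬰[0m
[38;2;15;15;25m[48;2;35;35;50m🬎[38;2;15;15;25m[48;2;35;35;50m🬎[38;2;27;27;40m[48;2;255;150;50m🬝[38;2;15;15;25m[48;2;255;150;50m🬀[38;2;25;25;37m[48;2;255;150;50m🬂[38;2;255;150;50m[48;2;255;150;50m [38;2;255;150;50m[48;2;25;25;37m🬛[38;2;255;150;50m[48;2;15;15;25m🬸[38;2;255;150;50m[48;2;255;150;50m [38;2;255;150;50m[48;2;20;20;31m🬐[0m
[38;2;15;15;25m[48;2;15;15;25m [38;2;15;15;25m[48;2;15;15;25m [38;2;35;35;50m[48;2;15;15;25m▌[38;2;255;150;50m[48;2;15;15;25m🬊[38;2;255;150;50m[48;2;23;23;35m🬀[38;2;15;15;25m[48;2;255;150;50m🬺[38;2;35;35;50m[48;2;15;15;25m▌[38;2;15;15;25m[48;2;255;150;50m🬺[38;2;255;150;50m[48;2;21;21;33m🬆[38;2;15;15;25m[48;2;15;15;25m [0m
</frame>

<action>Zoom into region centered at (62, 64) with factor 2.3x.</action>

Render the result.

<frame>
[38;2;15;15;25m[48;2;255;150;50m🬺[38;2;255;150;50m[48;2;15;15;25m🬬[38;2;255;150;50m[48;2;21;21;33m🬆[38;2;15;15;25m[48;2;15;15;25m [38;2;35;35;50m[48;2;15;15;25m▌[38;2;15;15;25m[48;2;15;15;25m [38;2;35;35;50m[48;2;255;150;50m🬐[38;2;255;150;50m[48;2;255;150;50m [38;2;23;23;35m[48;2;255;150;50m🬸[38;2;15;15;25m[48;2;15;15;25m [0m
[38;2;35;35;50m[48;2;15;15;25m🬂[38;2;35;35;50m[48;2;15;15;25m🬂[38;2;35;35;50m[48;2;15;15;25m🬕[38;2;35;35;50m[48;2;15;15;25m🬂[38;2;35;35;50m[48;2;15;15;25m🬕[38;2;35;35;50m[48;2;15;15;25m🬂[38;2;35;35;50m[48;2;15;15;25m🬕[38;2;255;150;50m[48;2;19;19;30m🬀[38;2;35;35;50m[48;2;15;15;25m🬕[38;2;35;35;50m[48;2;15;15;25m🬂[0m
[38;2;15;15;25m[48;2;35;35;50m🬰[38;2;15;15;25m[48;2;35;35;50m🬰[38;2;35;35;50m[48;2;15;15;25m🬛[38;2;15;15;25m[48;2;35;35;50m🬰[38;2;35;35;50m[48;2;15;15;25m🬛[38;2;15;15;25m[48;2;35;35;50m🬰[38;2;27;27;40m[48;2;255;150;50m🬬[38;2;15;15;25m[48;2;35;35;50m🬰[38;2;35;35;50m[48;2;15;15;25m🬛[38;2;15;15;25m[48;2;35;35;50m🬰[0m
[38;2;15;15;25m[48;2;35;35;50m🬎[38;2;19;19;30m[48;2;255;150;50m🬝[38;2;35;35;50m[48;2;15;15;25m🬲[38;2;15;15;25m[48;2;35;35;50m🬎[38;2;35;35;50m[48;2;15;15;25m🬲[38;2;25;25;37m[48;2;255;150;50m🬐[38;2;255;150;50m[48;2;255;150;50m [38;2;23;23;35m[48;2;255;150;50m🬸[38;2;35;35;50m[48;2;15;15;25m🬲[38;2;15;15;25m[48;2;35;35;50m🬎[0m
[38;2;15;15;25m[48;2;255;150;50m🬴[38;2;255;150;50m[48;2;255;150;50m [38;2;255;150;50m[48;2;15;15;25m🬛[38;2;15;15;25m[48;2;15;15;25m [38;2;35;35;50m[48;2;15;15;25m▌[38;2;15;15;25m[48;2;15;15;25m [38;2;255;150;50m[48;2;23;23;35m🬀[38;2;15;15;25m[48;2;15;15;25m [38;2;35;35;50m[48;2;15;15;25m▌[38;2;15;15;25m[48;2;15;15;25m [0m
</frame>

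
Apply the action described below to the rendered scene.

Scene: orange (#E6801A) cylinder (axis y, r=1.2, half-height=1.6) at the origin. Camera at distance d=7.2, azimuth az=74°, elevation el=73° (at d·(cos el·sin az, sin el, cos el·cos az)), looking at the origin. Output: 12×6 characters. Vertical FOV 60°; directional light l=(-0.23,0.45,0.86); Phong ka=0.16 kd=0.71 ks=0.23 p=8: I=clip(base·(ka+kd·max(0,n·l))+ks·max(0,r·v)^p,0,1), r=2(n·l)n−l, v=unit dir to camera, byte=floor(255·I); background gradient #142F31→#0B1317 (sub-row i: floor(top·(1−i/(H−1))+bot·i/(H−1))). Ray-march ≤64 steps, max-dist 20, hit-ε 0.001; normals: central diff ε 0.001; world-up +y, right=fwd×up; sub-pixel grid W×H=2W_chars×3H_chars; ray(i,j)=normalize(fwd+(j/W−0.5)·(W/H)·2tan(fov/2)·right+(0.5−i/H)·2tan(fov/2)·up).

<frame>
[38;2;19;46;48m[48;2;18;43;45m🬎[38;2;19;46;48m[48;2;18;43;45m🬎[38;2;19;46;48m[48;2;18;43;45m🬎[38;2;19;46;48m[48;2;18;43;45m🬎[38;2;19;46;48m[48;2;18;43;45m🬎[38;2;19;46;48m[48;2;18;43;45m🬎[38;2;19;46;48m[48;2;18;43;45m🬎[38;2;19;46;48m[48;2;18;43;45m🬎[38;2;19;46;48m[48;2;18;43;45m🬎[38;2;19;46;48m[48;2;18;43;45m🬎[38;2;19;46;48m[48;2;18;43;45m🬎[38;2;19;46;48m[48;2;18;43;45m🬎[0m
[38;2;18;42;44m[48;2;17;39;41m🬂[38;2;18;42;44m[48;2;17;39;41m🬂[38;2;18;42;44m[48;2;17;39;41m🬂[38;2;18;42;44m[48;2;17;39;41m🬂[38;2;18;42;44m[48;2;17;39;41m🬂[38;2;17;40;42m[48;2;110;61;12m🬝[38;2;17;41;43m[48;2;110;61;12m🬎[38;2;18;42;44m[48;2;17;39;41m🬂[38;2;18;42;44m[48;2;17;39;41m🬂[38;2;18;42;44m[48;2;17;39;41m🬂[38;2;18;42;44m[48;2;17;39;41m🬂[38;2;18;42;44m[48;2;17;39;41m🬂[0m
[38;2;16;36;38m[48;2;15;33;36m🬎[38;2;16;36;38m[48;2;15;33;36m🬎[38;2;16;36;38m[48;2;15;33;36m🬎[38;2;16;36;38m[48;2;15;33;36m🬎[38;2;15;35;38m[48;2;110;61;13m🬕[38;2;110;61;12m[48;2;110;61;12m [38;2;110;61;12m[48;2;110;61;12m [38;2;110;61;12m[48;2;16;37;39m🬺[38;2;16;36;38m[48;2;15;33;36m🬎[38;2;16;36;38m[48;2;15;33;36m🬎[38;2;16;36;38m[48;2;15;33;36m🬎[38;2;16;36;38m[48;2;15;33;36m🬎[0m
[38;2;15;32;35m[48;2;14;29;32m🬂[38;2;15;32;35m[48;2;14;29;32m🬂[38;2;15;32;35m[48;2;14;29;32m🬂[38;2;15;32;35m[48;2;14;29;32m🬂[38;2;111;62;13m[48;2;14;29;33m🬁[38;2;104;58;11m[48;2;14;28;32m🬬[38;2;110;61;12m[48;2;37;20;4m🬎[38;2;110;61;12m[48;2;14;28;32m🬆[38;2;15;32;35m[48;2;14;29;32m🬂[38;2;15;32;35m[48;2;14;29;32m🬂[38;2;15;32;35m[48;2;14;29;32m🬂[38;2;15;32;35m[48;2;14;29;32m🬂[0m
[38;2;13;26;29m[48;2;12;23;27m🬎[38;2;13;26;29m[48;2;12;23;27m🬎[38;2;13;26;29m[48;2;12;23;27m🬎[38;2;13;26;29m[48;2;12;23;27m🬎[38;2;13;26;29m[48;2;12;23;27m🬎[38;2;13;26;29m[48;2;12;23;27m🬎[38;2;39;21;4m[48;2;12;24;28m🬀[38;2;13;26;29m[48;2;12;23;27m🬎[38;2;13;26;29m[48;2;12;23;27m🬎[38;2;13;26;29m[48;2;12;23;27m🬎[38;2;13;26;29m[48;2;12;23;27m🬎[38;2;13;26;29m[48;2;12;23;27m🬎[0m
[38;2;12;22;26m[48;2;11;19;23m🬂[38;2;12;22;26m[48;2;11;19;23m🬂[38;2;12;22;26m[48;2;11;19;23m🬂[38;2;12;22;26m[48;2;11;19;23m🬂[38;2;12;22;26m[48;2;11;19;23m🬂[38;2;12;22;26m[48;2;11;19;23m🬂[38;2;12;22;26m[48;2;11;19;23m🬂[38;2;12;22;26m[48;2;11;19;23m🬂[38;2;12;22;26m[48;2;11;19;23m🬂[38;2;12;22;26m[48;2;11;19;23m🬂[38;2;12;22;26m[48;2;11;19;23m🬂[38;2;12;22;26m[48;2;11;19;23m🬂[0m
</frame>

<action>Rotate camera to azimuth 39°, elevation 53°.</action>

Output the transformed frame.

<frame>
[38;2;19;46;48m[48;2;18;43;45m🬎[38;2;19;46;48m[48;2;18;43;45m🬎[38;2;19;46;48m[48;2;18;43;45m🬎[38;2;19;46;48m[48;2;18;43;45m🬎[38;2;19;46;48m[48;2;18;43;45m🬎[38;2;19;46;48m[48;2;18;43;45m🬎[38;2;19;46;48m[48;2;18;43;45m🬎[38;2;19;46;48m[48;2;18;43;45m🬎[38;2;19;46;48m[48;2;18;43;45m🬎[38;2;19;46;48m[48;2;18;43;45m🬎[38;2;19;46;48m[48;2;18;43;45m🬎[38;2;19;46;48m[48;2;18;43;45m🬎[0m
[38;2;18;42;44m[48;2;17;39;41m🬂[38;2;18;42;44m[48;2;17;39;41m🬂[38;2;18;42;44m[48;2;17;39;41m🬂[38;2;18;42;44m[48;2;17;39;41m🬂[38;2;18;42;44m[48;2;17;39;41m🬂[38;2;17;41;43m[48;2;110;61;12m🬎[38;2;17;41;43m[48;2;110;61;12m🬎[38;2;110;61;12m[48;2;17;40;42m🬏[38;2;18;42;44m[48;2;17;39;41m🬂[38;2;18;42;44m[48;2;17;39;41m🬂[38;2;18;42;44m[48;2;17;39;41m🬂[38;2;18;42;44m[48;2;17;39;41m🬂[0m
[38;2;16;36;38m[48;2;15;33;36m🬎[38;2;16;36;38m[48;2;15;33;36m🬎[38;2;16;36;38m[48;2;15;33;36m🬎[38;2;16;36;38m[48;2;15;33;36m🬎[38;2;110;61;12m[48;2;15;34;37m🬉[38;2;110;61;12m[48;2;110;61;12m [38;2;110;61;12m[48;2;110;61;12m [38;2;110;61;12m[48;2;15;33;36m🬝[38;2;16;36;38m[48;2;15;33;36m🬎[38;2;16;36;38m[48;2;15;33;36m🬎[38;2;16;36;38m[48;2;15;33;36m🬎[38;2;16;36;38m[48;2;15;33;36m🬎[0m
[38;2;15;32;35m[48;2;14;29;32m🬂[38;2;15;32;35m[48;2;14;29;32m🬂[38;2;15;32;35m[48;2;14;29;32m🬂[38;2;15;32;35m[48;2;14;29;32m🬂[38;2;15;32;35m[48;2;14;29;32m🬂[38;2;154;85;17m[48;2;178;99;19m▐[38;2;122;68;13m[48;2;80;44;8m▌[38;2;36;20;4m[48;2;14;30;33m▌[38;2;15;32;35m[48;2;14;29;32m🬂[38;2;15;32;35m[48;2;14;29;32m🬂[38;2;15;32;35m[48;2;14;29;32m🬂[38;2;15;32;35m[48;2;14;29;32m🬂[0m
[38;2;13;26;29m[48;2;12;23;27m🬎[38;2;13;26;29m[48;2;12;23;27m🬎[38;2;13;26;29m[48;2;12;23;27m🬎[38;2;13;26;29m[48;2;12;23;27m🬎[38;2;13;26;29m[48;2;12;23;27m🬎[38;2;160;89;18m[48;2;12;24;28m🬁[38;2;96;53;10m[48;2;12;24;28m🬂[38;2;13;26;29m[48;2;12;23;27m🬎[38;2;13;26;29m[48;2;12;23;27m🬎[38;2;13;26;29m[48;2;12;23;27m🬎[38;2;13;26;29m[48;2;12;23;27m🬎[38;2;13;26;29m[48;2;12;23;27m🬎[0m
[38;2;12;22;26m[48;2;11;19;23m🬂[38;2;12;22;26m[48;2;11;19;23m🬂[38;2;12;22;26m[48;2;11;19;23m🬂[38;2;12;22;26m[48;2;11;19;23m🬂[38;2;12;22;26m[48;2;11;19;23m🬂[38;2;12;22;26m[48;2;11;19;23m🬂[38;2;12;22;26m[48;2;11;19;23m🬂[38;2;12;22;26m[48;2;11;19;23m🬂[38;2;12;22;26m[48;2;11;19;23m🬂[38;2;12;22;26m[48;2;11;19;23m🬂[38;2;12;22;26m[48;2;11;19;23m🬂[38;2;12;22;26m[48;2;11;19;23m🬂[0m
</frame>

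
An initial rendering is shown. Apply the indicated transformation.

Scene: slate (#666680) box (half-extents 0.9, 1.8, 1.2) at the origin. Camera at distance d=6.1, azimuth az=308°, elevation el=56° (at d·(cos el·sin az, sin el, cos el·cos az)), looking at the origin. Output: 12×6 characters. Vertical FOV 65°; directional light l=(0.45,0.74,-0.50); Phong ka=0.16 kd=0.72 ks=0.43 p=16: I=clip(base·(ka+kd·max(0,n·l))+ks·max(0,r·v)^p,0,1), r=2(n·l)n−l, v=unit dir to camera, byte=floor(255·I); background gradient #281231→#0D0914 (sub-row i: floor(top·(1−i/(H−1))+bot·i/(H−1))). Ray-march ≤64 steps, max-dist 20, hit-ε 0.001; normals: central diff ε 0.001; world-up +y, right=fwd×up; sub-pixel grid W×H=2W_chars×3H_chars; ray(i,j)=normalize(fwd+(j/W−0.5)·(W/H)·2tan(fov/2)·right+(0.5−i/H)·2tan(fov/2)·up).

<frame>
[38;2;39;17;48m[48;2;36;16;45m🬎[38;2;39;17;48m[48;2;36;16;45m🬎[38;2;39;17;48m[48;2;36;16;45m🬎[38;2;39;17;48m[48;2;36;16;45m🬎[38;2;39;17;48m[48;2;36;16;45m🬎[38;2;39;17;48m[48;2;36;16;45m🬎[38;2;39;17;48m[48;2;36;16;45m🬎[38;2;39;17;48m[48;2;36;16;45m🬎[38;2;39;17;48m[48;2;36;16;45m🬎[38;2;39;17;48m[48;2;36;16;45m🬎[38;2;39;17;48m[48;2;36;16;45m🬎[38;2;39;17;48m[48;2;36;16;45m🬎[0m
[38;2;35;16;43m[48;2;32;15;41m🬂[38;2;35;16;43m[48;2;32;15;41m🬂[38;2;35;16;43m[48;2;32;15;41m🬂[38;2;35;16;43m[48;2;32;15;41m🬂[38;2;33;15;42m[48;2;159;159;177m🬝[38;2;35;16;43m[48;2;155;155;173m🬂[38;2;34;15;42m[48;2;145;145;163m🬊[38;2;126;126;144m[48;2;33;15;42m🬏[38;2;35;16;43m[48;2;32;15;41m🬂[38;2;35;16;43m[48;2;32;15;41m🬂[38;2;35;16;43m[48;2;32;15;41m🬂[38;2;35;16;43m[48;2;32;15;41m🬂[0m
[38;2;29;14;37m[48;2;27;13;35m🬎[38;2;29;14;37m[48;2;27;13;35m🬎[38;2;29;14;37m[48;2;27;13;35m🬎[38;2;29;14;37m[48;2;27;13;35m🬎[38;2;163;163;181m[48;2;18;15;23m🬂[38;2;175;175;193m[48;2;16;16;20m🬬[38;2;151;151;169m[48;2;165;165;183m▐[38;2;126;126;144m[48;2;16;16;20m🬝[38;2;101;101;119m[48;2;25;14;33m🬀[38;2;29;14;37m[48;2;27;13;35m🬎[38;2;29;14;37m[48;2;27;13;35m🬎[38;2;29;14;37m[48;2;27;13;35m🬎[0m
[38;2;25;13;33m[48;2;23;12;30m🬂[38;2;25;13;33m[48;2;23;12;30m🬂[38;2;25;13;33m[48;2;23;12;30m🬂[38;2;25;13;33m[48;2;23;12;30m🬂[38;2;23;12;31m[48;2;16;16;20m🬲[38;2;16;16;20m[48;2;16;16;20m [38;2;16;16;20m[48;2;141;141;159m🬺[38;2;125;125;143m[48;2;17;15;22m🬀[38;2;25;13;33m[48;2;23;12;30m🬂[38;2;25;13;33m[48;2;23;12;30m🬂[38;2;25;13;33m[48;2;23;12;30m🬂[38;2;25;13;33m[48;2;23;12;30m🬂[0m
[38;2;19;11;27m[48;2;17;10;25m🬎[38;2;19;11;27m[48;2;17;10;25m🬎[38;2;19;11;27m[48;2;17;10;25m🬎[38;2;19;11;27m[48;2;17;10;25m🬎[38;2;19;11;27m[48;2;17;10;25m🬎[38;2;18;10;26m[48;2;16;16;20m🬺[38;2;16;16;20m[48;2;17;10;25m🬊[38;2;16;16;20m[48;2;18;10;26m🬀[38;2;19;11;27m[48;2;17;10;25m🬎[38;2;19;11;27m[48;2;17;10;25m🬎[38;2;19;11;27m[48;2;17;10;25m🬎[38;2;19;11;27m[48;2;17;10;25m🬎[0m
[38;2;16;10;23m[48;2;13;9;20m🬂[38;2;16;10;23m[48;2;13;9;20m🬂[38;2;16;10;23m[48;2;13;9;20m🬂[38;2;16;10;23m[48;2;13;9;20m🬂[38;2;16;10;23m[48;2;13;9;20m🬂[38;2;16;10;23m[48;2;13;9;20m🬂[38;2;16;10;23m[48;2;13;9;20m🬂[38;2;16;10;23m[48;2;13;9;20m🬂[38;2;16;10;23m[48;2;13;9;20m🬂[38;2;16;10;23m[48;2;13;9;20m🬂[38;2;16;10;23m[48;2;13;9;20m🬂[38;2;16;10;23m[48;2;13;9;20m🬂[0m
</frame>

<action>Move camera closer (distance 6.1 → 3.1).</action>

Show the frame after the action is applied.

<frame>
[38;2;22;16;28m[48;2;74;74;92m🬱[38;2;16;16;20m[48;2;79;79;97m🬏[38;2;83;83;101m[48;2;90;90;108m🬆[38;2;90;90;108m[48;2;101;101;119m🬆[38;2;97;97;115m[48;2;114;114;132m🬎[38;2;99;99;117m[48;2;117;117;135m🬎[38;2;91;91;109m[48;2;106;106;124m🬊[38;2;84;84;102m[48;2;94;94;112m🬊[38;2;78;78;96m[48;2;83;83;101m🬨[38;2;73;73;91m[48;2;77;77;95m🬬[38;2;71;71;89m[48;2;73;73;91m🬬[38;2;71;71;89m[48;2;70;70;88m🬺[0m
[38;2;35;16;43m[48;2;32;15;41m🬂[38;2;16;16;20m[48;2;32;15;40m🬬[38;2;95;95;113m[48;2;16;16;20m🬂[38;2;16;16;20m[48;2;120;120;138m🬏[38;2;130;130;148m[48;2;151;151;169m🬆[38;2;137;137;155m[48;2;158;158;176m🬊[38;2;124;124;142m[48;2;145;145;163m🬊[38;2;105;105;123m[48;2;121;121;139m🬨[38;2;86;86;104m[48;2;96;96;114m🬨[38;2;76;76;94m[48;2;80;80;98m🬨[38;2;72;72;90m[48;2;74;74;92m🬬[38;2;71;71;89m[48;2;32;15;40m🬝[0m
[38;2;29;14;37m[48;2;27;13;35m🬎[38;2;29;14;37m[48;2;27;13;35m🬎[38;2;16;16;20m[48;2;27;13;35m🬬[38;2;16;16;20m[48;2;16;16;20m [38;2;16;16;20m[48;2;169;169;187m🬺[38;2;16;16;20m[48;2;175;175;193m🬱[38;2;151;151;169m[48;2;165;165;183m▐[38;2;115;115;133m[48;2;133;133;151m▐[38;2;101;101;119m[48;2;89;89;107m▌[38;2;81;81;99m[48;2;76;76;94m▌[38;2;74;74;92m[48;2;72;72;90m▌[38;2;71;71;89m[48;2;28;13;36m🬀[0m
[38;2;25;13;33m[48;2;23;12;30m🬂[38;2;25;13;33m[48;2;23;12;30m🬂[38;2;25;13;33m[48;2;23;12;30m🬂[38;2;16;16;20m[48;2;22;12;30m🬬[38;2;16;16;20m[48;2;16;16;20m [38;2;16;16;20m[48;2;16;16;20m [38;2;16;16;20m[48;2;16;16;20m [38;2;117;117;135m[48;2;16;16;20m🬂[38;2;88;88;106m[48;2;16;16;20m🬬[38;2;79;79;97m[48;2;75;75;93m🬄[38;2;73;73;91m[48;2;23;12;31m🬄[38;2;25;13;33m[48;2;23;12;30m🬂[0m
[38;2;19;11;27m[48;2;17;10;25m🬎[38;2;19;11;27m[48;2;17;10;25m🬎[38;2;19;11;27m[48;2;17;10;25m🬎[38;2;19;11;27m[48;2;17;10;25m🬎[38;2;16;16;20m[48;2;17;10;25m🬊[38;2;16;16;20m[48;2;16;16;20m [38;2;16;16;20m[48;2;16;16;20m [38;2;16;16;20m[48;2;16;16;20m [38;2;16;16;20m[48;2;16;16;20m [38;2;17;12;23m[48;2;73;73;91m🬺[38;2;19;11;27m[48;2;17;10;25m🬎[38;2;19;11;27m[48;2;17;10;25m🬎[0m
[38;2;16;10;23m[48;2;13;9;20m🬂[38;2;16;10;23m[48;2;13;9;20m🬂[38;2;16;10;23m[48;2;13;9;20m🬂[38;2;16;10;23m[48;2;13;9;20m🬂[38;2;16;10;23m[48;2;13;9;20m🬂[38;2;16;16;20m[48;2;14;9;21m🬁[38;2;16;16;20m[48;2;13;9;20m🬊[38;2;16;16;20m[48;2;13;9;20m🬆[38;2;16;16;20m[48;2;14;9;21m🬀[38;2;16;10;23m[48;2;13;9;20m🬂[38;2;16;10;23m[48;2;13;9;20m🬂[38;2;16;10;23m[48;2;13;9;20m🬂[0m
</frame>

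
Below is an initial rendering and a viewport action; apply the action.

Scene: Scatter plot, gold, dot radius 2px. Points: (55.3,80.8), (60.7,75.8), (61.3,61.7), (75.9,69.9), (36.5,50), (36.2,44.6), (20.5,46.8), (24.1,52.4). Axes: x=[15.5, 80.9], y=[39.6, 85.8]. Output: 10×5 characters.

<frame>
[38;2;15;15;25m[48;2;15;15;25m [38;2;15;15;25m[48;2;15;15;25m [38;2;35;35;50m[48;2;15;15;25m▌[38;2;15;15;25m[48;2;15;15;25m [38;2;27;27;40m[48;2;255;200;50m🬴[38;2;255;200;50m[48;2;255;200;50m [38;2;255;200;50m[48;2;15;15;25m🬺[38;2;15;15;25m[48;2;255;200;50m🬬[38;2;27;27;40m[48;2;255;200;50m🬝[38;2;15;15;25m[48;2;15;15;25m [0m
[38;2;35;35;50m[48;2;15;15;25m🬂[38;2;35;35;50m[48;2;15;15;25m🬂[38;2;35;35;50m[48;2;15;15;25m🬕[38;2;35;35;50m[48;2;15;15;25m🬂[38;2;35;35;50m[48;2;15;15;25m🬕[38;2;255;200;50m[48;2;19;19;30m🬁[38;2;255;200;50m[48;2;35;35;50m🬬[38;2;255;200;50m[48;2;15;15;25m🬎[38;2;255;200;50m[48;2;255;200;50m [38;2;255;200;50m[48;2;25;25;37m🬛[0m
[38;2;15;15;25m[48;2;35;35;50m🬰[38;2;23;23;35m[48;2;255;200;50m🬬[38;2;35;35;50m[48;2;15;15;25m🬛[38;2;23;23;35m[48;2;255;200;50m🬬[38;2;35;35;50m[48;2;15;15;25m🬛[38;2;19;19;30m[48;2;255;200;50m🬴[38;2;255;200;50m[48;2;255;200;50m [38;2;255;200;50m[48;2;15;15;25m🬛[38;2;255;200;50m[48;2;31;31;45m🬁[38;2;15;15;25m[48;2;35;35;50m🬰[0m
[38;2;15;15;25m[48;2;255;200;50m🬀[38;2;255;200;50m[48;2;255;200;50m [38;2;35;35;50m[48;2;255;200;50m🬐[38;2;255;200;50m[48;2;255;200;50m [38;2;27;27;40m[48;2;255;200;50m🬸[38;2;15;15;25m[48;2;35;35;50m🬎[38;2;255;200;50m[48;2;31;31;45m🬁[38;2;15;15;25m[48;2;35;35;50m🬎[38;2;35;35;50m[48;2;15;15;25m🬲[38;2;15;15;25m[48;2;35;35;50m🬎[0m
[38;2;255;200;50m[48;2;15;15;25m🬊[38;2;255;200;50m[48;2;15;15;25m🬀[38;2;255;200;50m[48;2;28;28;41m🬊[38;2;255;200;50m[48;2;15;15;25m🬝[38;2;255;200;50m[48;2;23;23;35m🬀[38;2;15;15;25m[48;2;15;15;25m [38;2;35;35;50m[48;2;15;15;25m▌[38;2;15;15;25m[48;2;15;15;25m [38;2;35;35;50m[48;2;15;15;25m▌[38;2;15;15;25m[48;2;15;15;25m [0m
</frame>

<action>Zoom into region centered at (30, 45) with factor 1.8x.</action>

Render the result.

<frame>
[38;2;15;15;25m[48;2;15;15;25m [38;2;15;15;25m[48;2;15;15;25m [38;2;28;28;41m[48;2;255;200;50m🬆[38;2;255;200;50m[48;2;15;15;25m🬺[38;2;23;23;35m[48;2;255;200;50m🬬[38;2;15;15;25m[48;2;15;15;25m [38;2;23;23;35m[48;2;255;200;50m🬬[38;2;15;15;25m[48;2;15;15;25m [38;2;35;35;50m[48;2;15;15;25m▌[38;2;15;15;25m[48;2;15;15;25m [0m
[38;2;35;35;50m[48;2;15;15;25m🬂[38;2;23;23;35m[48;2;255;200;50m🬝[38;2;255;200;50m[48;2;25;25;37m🬳[38;2;255;200;50m[48;2;15;15;25m🬆[38;2;35;35;50m[48;2;15;15;25m🬕[38;2;255;200;50m[48;2;25;25;37m🬫[38;2;255;200;50m[48;2;255;200;50m [38;2;255;200;50m[48;2;23;23;35m🬃[38;2;35;35;50m[48;2;15;15;25m🬕[38;2;35;35;50m[48;2;15;15;25m🬂[0m
[38;2;15;15;25m[48;2;35;35;50m🬰[38;2;255;200;50m[48;2;21;21;33m🬊[38;2;255;200;50m[48;2;15;15;25m🬝[38;2;255;200;50m[48;2;23;23;35m🬀[38;2;35;35;50m[48;2;15;15;25m🬛[38;2;15;15;25m[48;2;255;200;50m🬐[38;2;255;200;50m[48;2;255;200;50m [38;2;19;19;30m[48;2;255;200;50m🬸[38;2;35;35;50m[48;2;15;15;25m🬛[38;2;15;15;25m[48;2;35;35;50m🬰[0m
[38;2;15;15;25m[48;2;35;35;50m🬎[38;2;15;15;25m[48;2;35;35;50m🬎[38;2;35;35;50m[48;2;15;15;25m🬲[38;2;15;15;25m[48;2;35;35;50m🬎[38;2;35;35;50m[48;2;15;15;25m🬲[38;2;15;15;25m[48;2;35;35;50m🬎[38;2;255;200;50m[48;2;27;27;40m🬀[38;2;15;15;25m[48;2;35;35;50m🬎[38;2;35;35;50m[48;2;15;15;25m🬲[38;2;15;15;25m[48;2;35;35;50m🬎[0m
[38;2;15;15;25m[48;2;15;15;25m [38;2;15;15;25m[48;2;15;15;25m [38;2;35;35;50m[48;2;15;15;25m▌[38;2;15;15;25m[48;2;15;15;25m [38;2;35;35;50m[48;2;15;15;25m▌[38;2;15;15;25m[48;2;15;15;25m [38;2;35;35;50m[48;2;15;15;25m▌[38;2;15;15;25m[48;2;15;15;25m [38;2;35;35;50m[48;2;15;15;25m▌[38;2;15;15;25m[48;2;15;15;25m [0m
</frame>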